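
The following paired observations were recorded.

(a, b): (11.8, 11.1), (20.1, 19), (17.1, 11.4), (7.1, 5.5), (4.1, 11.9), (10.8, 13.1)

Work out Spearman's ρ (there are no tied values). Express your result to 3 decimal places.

Rank a: 4, 6, 5, 2, 1, 3
Rank b: 2, 6, 3, 1, 4, 5
d = rank(a) − rank(b): 2, 0, 2, 1, -3, -2; Σd² = 22
ρ = 1 − 6Σd² / [n(n²−1)] = 1 − 6×22 / (6×35) = 1 − 132/210 ≈ 0.371

0.371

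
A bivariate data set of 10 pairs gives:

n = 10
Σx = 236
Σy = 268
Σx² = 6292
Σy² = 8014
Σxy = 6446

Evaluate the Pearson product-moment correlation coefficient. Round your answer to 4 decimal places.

r = (nΣxy − ΣxΣy) / √[(nΣx² − (Σx)²)(nΣy² − (Σy)²)]
Numerator: 10×6446 − 236×268 = 1212
Denominator: √[(62920 − 55696)(80140 − 71824)] = √[7224 × 8316] = 7750.7925
r = 1212 / 7750.7925 ≈ 0.1564

0.1564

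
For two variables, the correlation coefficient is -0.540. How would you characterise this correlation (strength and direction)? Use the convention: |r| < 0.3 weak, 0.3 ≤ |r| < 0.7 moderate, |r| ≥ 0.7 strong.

r = -0.540 < 0 so the relationship is negative.
|r| = 0.540, which falls in the moderate range.

moderate negative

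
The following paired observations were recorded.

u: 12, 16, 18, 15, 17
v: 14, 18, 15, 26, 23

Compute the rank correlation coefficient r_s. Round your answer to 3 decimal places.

Rank u: 1, 3, 5, 2, 4
Rank v: 1, 3, 2, 5, 4
d = rank(u) − rank(v): 0, 0, 3, -3, 0; Σd² = 18
ρ = 1 − 6Σd² / [n(n²−1)] = 1 − 6×18 / (5×24) = 1 − 108/120 ≈ 0.100

0.100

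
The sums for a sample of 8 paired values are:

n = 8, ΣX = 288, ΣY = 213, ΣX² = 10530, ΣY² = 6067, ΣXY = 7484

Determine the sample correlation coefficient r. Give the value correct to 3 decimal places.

r = (nΣXY − ΣXΣY) / √[(nΣX² − (ΣX)²)(nΣY² − (ΣY)²)]
Numerator: 8×7484 − 288×213 = -1472
Denominator: √[(84240 − 82944)(48536 − 45369)] = √[1296 × 3167] = 2025.9398
r = -1472 / 2025.9398 ≈ -0.727

-0.727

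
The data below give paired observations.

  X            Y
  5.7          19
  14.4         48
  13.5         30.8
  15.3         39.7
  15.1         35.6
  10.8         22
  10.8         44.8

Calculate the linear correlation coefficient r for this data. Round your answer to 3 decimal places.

0.653

n = 7, ΣX = 85.6, ΣY = 239.9, ΣX² = 1117.48, ΣY² = 8948.13, ΣXY = 3081.71
nΣXY − ΣXΣY = 21571.97 − 20535.44 = 1036.53
nΣX² − (ΣX)² = 7822.36 − 7327.36 = 495; nΣY² − (ΣY)² = 62636.91 − 57552.01 = 5084.9
r = 1036.53 / √(495 × 5084.9) = 1036.53 / 1586.5136 ≈ 0.653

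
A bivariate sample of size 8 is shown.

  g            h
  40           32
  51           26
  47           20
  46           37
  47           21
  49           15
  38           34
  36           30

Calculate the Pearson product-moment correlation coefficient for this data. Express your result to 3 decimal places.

-0.581

n = 8, Σg = 354, Σh = 215, Σg² = 15876, Σh² = 6191, Σgh = 9342
nΣgh − ΣgΣh = 74736 − 76110 = -1374
nΣg² − (Σg)² = 127008 − 125316 = 1692; nΣh² − (Σh)² = 49528 − 46225 = 3303
r = -1374 / √(1692 × 3303) = -1374 / 2364.0381 ≈ -0.581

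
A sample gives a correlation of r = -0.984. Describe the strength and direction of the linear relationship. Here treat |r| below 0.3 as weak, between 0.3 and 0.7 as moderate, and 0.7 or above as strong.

strong negative

r = -0.984 < 0 so the relationship is negative.
|r| = 0.984, which falls in the strong range.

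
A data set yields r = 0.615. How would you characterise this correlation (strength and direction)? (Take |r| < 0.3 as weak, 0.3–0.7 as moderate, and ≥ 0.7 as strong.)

moderate positive

r = 0.615 > 0 so the relationship is positive.
|r| = 0.615, which falls in the moderate range.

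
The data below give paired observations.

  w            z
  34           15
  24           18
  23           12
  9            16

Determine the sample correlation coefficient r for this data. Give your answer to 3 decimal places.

-0.136

n = 4, Σw = 90, Σz = 61, Σw² = 2342, Σz² = 949, Σwz = 1362
nΣwz − ΣwΣz = 5448 − 5490 = -42
nΣw² − (Σw)² = 9368 − 8100 = 1268; nΣz² − (Σz)² = 3796 − 3721 = 75
r = -42 / √(1268 × 75) = -42 / 308.3829 ≈ -0.136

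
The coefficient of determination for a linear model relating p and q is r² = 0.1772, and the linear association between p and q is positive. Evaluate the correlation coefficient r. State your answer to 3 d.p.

|r| = √0.1772 = 0.421
The association is positive, so r = 0.421.

0.421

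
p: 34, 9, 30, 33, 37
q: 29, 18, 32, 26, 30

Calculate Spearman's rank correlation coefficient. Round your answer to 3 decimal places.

0.400

Rank p: 4, 1, 2, 3, 5
Rank q: 3, 1, 5, 2, 4
d = rank(p) − rank(q): 1, 0, -3, 1, 1; Σd² = 12
ρ = 1 − 6Σd² / [n(n²−1)] = 1 − 6×12 / (5×24) = 1 − 72/120 ≈ 0.400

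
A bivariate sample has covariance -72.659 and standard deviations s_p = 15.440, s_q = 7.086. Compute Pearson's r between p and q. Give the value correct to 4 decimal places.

r = Cov(p,q) / (s_p · s_q) = -72.659 / (15.440 × 7.086)
  = -72.659 / 109.4078 ≈ -0.6641

-0.6641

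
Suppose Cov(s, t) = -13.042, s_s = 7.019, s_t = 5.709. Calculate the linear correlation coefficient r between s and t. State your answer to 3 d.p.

r = Cov(s,t) / (s_s · s_t) = -13.042 / (7.019 × 5.709)
  = -13.042 / 40.0715 ≈ -0.325

-0.325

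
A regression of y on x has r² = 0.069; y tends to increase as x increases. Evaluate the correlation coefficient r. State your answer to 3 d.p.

|r| = √0.069 = 0.263
The association is positive, so r = 0.263.

0.263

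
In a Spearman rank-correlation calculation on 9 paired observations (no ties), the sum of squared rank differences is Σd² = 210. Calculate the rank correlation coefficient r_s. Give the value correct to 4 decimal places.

-0.7500

ρ = 1 − 6Σd² / [n(n²−1)] = 1 − 6×210 / (9×80)
  = 1 − 1260/720 = 1 − 1.75000 ≈ -0.7500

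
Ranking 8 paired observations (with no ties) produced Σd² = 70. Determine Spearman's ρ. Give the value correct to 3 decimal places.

ρ = 1 − 6Σd² / [n(n²−1)] = 1 − 6×70 / (8×63)
  = 1 − 420/504 = 1 − 0.8333 ≈ 0.167

0.167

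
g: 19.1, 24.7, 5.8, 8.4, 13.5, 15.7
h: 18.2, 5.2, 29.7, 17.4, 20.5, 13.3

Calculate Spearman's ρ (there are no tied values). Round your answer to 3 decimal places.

-0.714

Rank g: 5, 6, 1, 2, 3, 4
Rank h: 4, 1, 6, 3, 5, 2
d = rank(g) − rank(h): 1, 5, -5, -1, -2, 2; Σd² = 60
ρ = 1 − 6Σd² / [n(n²−1)] = 1 − 6×60 / (6×35) = 1 − 360/210 ≈ -0.714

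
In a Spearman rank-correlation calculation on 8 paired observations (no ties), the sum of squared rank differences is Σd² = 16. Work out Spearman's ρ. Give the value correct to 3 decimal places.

0.810

ρ = 1 − 6Σd² / [n(n²−1)] = 1 − 6×16 / (8×63)
  = 1 − 96/504 = 1 − 0.1905 ≈ 0.810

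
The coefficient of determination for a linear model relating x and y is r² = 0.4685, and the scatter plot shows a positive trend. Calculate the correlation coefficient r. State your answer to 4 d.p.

|r| = √0.4685 = 0.6845
The association is positive, so r = 0.6845.

0.6845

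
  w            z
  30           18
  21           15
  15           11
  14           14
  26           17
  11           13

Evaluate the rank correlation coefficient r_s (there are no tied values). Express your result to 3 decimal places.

Rank w: 6, 4, 3, 2, 5, 1
Rank z: 6, 4, 1, 3, 5, 2
d = rank(w) − rank(z): 0, 0, 2, -1, 0, -1; Σd² = 6
ρ = 1 − 6Σd² / [n(n²−1)] = 1 − 6×6 / (6×35) = 1 − 36/210 ≈ 0.829

0.829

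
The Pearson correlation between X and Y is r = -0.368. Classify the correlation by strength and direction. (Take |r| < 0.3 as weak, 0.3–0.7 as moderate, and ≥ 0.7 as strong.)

r = -0.368 < 0 so the relationship is negative.
|r| = 0.368, which falls in the moderate range.

moderate negative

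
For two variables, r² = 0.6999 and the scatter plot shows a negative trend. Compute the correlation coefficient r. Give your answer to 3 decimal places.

-0.837

|r| = √0.6999 = 0.837
The association is negative, so r = −0.837.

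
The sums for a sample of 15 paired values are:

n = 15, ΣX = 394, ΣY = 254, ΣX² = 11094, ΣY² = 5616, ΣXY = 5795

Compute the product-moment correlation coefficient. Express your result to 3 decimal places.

-0.886

r = (nΣXY − ΣXΣY) / √[(nΣX² − (ΣX)²)(nΣY² − (ΣY)²)]
Numerator: 15×5795 − 394×254 = -13151
Denominator: √[(166410 − 155236)(84240 − 64516)] = √[11174 × 19724] = 14845.7393
r = -13151 / 14845.7393 ≈ -0.886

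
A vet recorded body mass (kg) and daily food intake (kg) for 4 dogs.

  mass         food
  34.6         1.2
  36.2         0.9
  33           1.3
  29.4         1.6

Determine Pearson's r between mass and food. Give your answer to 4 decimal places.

n = 4, Σx = 133.2, Σy = 5, Σx² = 4460.96, Σy² = 6.5, Σxy = 164.04
nΣxy − ΣxΣy = 656.16 − 666 = -9.84
nΣx² − (Σx)² = 17843.84 − 17742.24 = 101.6; nΣy² − (Σy)² = 26 − 25 = 1
r = -9.84 / √(101.6 × 1) = -9.84 / 10.0797 ≈ -0.9762

-0.9762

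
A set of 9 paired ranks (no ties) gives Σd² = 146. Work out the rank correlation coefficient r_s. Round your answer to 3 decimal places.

-0.217

ρ = 1 − 6Σd² / [n(n²−1)] = 1 − 6×146 / (9×80)
  = 1 − 876/720 = 1 − 1.2167 ≈ -0.217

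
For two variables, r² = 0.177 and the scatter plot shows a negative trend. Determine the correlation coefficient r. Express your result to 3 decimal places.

-0.421

|r| = √0.177 = 0.421
The association is negative, so r = −0.421.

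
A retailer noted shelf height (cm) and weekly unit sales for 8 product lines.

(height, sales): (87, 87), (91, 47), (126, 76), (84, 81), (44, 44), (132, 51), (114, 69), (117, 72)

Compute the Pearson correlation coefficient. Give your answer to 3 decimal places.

n = 8, Σx = 795, Σy = 527, Σx² = 84827, Σy² = 36597, Σxy = 53184
nΣxy − ΣxΣy = 425472 − 418965 = 6507
nΣx² − (Σx)² = 678616 − 632025 = 46591; nΣy² − (Σy)² = 292776 − 277729 = 15047
r = 6507 / √(46591 × 15047) = 6507 / 26477.4390 ≈ 0.246

0.246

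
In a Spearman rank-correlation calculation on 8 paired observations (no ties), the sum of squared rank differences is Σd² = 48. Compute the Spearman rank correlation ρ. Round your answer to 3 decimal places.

0.429

ρ = 1 − 6Σd² / [n(n²−1)] = 1 − 6×48 / (8×63)
  = 1 − 288/504 = 1 − 0.5714 ≈ 0.429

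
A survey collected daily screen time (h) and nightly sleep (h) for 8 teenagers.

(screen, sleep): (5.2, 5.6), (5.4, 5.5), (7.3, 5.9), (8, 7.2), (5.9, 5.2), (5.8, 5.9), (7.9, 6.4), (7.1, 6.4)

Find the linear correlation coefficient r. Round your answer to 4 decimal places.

n = 8, Σx = 52.6, Σy = 48.1, Σx² = 354.76, Σy² = 292.03, Σxy = 320.39
nΣxy − ΣxΣy = 2563.12 − 2530.06 = 33.06
nΣx² − (Σx)² = 2838.08 − 2766.76 = 71.32; nΣy² − (Σy)² = 2336.24 − 2313.61 = 22.63
r = 33.06 / √(71.32 × 22.63) = 33.06 / 40.1743 ≈ 0.8229

0.8229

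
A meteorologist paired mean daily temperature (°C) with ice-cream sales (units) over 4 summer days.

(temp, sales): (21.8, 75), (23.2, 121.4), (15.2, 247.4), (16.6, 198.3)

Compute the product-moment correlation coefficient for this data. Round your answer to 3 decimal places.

n = 4, Σx = 76.8, Σy = 642.1, Σx² = 1520.08, Σy² = 120892.61, Σxy = 11503.74
nΣxy − ΣxΣy = 46014.96 − 49313.28 = -3298.32
nΣx² − (Σx)² = 6080.32 − 5898.24 = 182.08; nΣy² − (Σy)² = 483570.44 − 412292.41 = 71278.03
r = -3298.32 / √(182.08 × 71278.03) = -3298.32 / 3602.5413 ≈ -0.916

-0.916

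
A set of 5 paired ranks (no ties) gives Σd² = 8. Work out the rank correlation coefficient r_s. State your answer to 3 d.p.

ρ = 1 − 6Σd² / [n(n²−1)] = 1 − 6×8 / (5×24)
  = 1 − 48/120 = 1 − 0.4000 ≈ 0.600

0.600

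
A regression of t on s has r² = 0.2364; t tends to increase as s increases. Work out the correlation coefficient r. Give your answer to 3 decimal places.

0.486

|r| = √0.2364 = 0.486
The association is positive, so r = 0.486.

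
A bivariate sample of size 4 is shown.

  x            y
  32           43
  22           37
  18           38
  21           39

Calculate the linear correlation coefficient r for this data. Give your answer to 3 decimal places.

n = 4, Σx = 93, Σy = 157, Σx² = 2273, Σy² = 6183, Σxy = 3693
nΣxy − ΣxΣy = 14772 − 14601 = 171
nΣx² − (Σx)² = 9092 − 8649 = 443; nΣy² − (Σy)² = 24732 − 24649 = 83
r = 171 / √(443 × 83) = 171 / 191.7524 ≈ 0.892

0.892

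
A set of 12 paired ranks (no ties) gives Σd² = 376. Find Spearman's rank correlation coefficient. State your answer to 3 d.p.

-0.315

ρ = 1 − 6Σd² / [n(n²−1)] = 1 − 6×376 / (12×143)
  = 1 − 2256/1716 = 1 − 1.3147 ≈ -0.315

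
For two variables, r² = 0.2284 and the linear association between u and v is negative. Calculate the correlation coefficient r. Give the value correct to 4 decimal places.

|r| = √0.2284 = 0.4779
The association is negative, so r = −0.4779.

-0.4779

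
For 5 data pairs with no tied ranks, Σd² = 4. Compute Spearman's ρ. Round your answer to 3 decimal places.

0.800

ρ = 1 − 6Σd² / [n(n²−1)] = 1 − 6×4 / (5×24)
  = 1 − 24/120 = 1 − 0.2000 ≈ 0.800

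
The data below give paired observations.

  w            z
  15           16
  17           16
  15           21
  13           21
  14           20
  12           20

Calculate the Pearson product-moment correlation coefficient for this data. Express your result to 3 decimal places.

-0.676

n = 6, Σw = 86, Σz = 114, Σw² = 1248, Σz² = 2194, Σwz = 1620
nΣwz − ΣwΣz = 9720 − 9804 = -84
nΣw² − (Σw)² = 7488 − 7396 = 92; nΣz² − (Σz)² = 13164 − 12996 = 168
r = -84 / √(92 × 168) = -84 / 124.3222 ≈ -0.676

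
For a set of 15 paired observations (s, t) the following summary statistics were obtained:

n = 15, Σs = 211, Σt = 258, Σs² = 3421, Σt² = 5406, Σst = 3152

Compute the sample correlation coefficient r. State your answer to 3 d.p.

r = (nΣst − ΣsΣt) / √[(nΣs² − (Σs)²)(nΣt² − (Σt)²)]
Numerator: 15×3152 − 211×258 = -7158
Denominator: √[(51315 − 44521)(81090 − 66564)] = √[6794 × 14526] = 9934.2662
r = -7158 / 9934.2662 ≈ -0.721

-0.721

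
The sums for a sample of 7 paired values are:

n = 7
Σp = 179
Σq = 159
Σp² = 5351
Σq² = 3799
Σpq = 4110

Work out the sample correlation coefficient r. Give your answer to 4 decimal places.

0.1159

r = (nΣpq − ΣpΣq) / √[(nΣp² − (Σp)²)(nΣq² − (Σq)²)]
Numerator: 7×4110 − 179×159 = 309
Denominator: √[(37457 − 32041)(26593 − 25281)] = √[5416 × 1312] = 2665.6691
r = 309 / 2665.6691 ≈ 0.1159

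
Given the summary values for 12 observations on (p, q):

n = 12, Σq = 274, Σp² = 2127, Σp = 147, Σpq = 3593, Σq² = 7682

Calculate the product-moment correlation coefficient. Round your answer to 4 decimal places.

0.3468

r = (nΣpq − ΣpΣq) / √[(nΣp² − (Σp)²)(nΣq² − (Σq)²)]
Numerator: 12×3593 − 147×274 = 2838
Denominator: √[(25524 − 21609)(92184 − 75076)] = √[3915 × 17108] = 8183.9978
r = 2838 / 8183.9978 ≈ 0.3468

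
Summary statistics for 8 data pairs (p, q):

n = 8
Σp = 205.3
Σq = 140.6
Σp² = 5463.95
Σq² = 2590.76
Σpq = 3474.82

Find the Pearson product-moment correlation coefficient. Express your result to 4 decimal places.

-0.8716

r = (nΣpq − ΣpΣq) / √[(nΣp² − (Σp)²)(nΣq² − (Σq)²)]
Numerator: 8×3474.82 − 205.3×140.6 = -1066.62
Denominator: √[(43711.6 − 42148.09)(20726.08 − 19768.36)] = √[1563.51 × 957.72] = 1223.6849
r = -1066.62 / 1223.6849 ≈ -0.8716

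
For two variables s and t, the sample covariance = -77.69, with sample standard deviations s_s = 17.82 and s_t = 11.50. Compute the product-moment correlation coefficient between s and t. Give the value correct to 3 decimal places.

-0.379

r = Cov(s,t) / (s_s · s_t) = -77.69 / (17.82 × 11.50)
  = -77.69 / 204.9300 ≈ -0.379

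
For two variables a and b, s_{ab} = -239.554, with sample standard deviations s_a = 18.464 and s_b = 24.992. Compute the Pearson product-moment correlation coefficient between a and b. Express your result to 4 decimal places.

r = Cov(a,b) / (s_a · s_b) = -239.554 / (18.464 × 24.992)
  = -239.554 / 461.4523 ≈ -0.5191

-0.5191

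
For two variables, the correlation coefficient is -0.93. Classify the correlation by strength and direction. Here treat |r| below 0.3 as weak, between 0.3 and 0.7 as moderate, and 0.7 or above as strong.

strong negative

r = -0.93 < 0 so the relationship is negative.
|r| = 0.93, which falls in the strong range.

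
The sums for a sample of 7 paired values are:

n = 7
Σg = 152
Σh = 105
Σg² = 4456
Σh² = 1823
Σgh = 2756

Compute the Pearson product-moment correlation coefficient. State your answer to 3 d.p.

r = (nΣgh − ΣgΣh) / √[(nΣg² − (Σg)²)(nΣh² − (Σh)²)]
Numerator: 7×2756 − 152×105 = 3332
Denominator: √[(31192 − 23104)(12761 − 11025)] = √[8088 × 1736] = 3747.1013
r = 3332 / 3747.1013 ≈ 0.889

0.889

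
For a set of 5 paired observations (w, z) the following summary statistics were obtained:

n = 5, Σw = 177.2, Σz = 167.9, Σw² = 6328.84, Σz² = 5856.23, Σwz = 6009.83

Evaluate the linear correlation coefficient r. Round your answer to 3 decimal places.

0.576

r = (nΣwz − ΣwΣz) / √[(nΣw² − (Σw)²)(nΣz² − (Σz)²)]
Numerator: 5×6009.83 − 177.2×167.9 = 297.27
Denominator: √[(31644.2 − 31399.84)(29281.15 − 28190.41)] = √[244.36 × 1090.74] = 516.2686
r = 297.27 / 516.2686 ≈ 0.576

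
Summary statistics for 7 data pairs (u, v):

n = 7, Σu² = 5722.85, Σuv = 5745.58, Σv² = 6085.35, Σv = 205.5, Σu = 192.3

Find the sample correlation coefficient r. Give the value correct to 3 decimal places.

0.659

r = (nΣuv − ΣuΣv) / √[(nΣu² − (Σu)²)(nΣv² − (Σv)²)]
Numerator: 7×5745.58 − 192.3×205.5 = 701.41
Denominator: √[(40059.95 − 36979.29)(42597.45 − 42230.25)] = √[3080.66 × 367.2] = 1063.5875
r = 701.41 / 1063.5875 ≈ 0.659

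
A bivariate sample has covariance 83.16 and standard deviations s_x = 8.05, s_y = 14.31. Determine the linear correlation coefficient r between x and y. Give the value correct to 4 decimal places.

0.7219

r = Cov(x,y) / (s_x · s_y) = 83.16 / (8.05 × 14.31)
  = 83.16 / 115.1955 ≈ 0.7219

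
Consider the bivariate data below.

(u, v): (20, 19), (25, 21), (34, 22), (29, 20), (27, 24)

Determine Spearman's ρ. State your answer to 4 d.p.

0.5000

Rank u: 1, 2, 5, 4, 3
Rank v: 1, 3, 4, 2, 5
d = rank(u) − rank(v): 0, -1, 1, 2, -2; Σd² = 10
ρ = 1 − 6Σd² / [n(n²−1)] = 1 − 6×10 / (5×24) = 1 − 60/120 ≈ 0.5000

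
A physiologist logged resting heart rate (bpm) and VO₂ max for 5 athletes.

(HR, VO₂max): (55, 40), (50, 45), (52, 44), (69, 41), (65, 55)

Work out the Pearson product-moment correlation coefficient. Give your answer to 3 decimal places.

n = 5, Σx = 291, Σy = 225, Σx² = 17215, Σy² = 10267, Σxy = 13142
nΣxy − ΣxΣy = 65710 − 65475 = 235
nΣx² − (Σx)² = 86075 − 84681 = 1394; nΣy² − (Σy)² = 51335 − 50625 = 710
r = 235 / √(1394 × 710) = 235 / 994.8568 ≈ 0.236

0.236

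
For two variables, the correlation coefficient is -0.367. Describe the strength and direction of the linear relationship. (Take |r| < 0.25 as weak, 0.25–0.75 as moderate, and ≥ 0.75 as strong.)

moderate negative

r = -0.367 < 0 so the relationship is negative.
|r| = 0.367, which falls in the moderate range.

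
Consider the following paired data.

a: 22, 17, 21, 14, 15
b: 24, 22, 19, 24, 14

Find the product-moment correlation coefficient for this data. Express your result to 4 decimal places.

n = 5, Σa = 89, Σb = 103, Σa² = 1635, Σb² = 2193, Σab = 1847
nΣab − ΣaΣb = 9235 − 9167 = 68
nΣa² − (Σa)² = 8175 − 7921 = 254; nΣb² − (Σb)² = 10965 − 10609 = 356
r = 68 / √(254 × 356) = 68 / 300.7058 ≈ 0.2261

0.2261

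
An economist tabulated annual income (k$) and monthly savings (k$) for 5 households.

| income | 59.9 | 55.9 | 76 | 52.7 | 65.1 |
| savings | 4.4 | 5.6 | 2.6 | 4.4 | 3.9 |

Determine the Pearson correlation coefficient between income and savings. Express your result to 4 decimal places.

n = 5, Σx = 309.6, Σy = 20.9, Σx² = 19504.12, Σy² = 92.05, Σxy = 1259.97
nΣxy − ΣxΣy = 6299.85 − 6470.64 = -170.79
nΣx² − (Σx)² = 97520.6 − 95852.16 = 1668.44; nΣy² − (Σy)² = 460.25 − 436.81 = 23.44
r = -170.79 / √(1668.44 × 23.44) = -170.79 / 197.7580 ≈ -0.8636

-0.8636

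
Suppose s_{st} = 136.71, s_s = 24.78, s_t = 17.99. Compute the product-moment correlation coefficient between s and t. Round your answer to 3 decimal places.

0.307

r = Cov(s,t) / (s_s · s_t) = 136.71 / (24.78 × 17.99)
  = 136.71 / 445.7922 ≈ 0.307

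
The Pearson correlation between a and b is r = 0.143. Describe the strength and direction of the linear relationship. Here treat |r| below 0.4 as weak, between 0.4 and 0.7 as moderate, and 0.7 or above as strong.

r = 0.143 > 0 so the relationship is positive.
|r| = 0.143, which falls in the weak range.

weak positive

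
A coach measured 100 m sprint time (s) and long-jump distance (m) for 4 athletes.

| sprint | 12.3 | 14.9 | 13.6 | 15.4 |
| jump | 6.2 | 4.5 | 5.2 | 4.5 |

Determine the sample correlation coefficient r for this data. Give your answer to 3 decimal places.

n = 4, Σx = 56.2, Σy = 20.4, Σx² = 795.42, Σy² = 105.98, Σxy = 283.33
nΣxy − ΣxΣy = 1133.32 − 1146.48 = -13.16
nΣx² − (Σx)² = 3181.68 − 3158.44 = 23.24; nΣy² − (Σy)² = 423.92 − 416.16 = 7.76
r = -13.16 / √(23.24 × 7.76) = -13.16 / 13.4292 ≈ -0.980

-0.980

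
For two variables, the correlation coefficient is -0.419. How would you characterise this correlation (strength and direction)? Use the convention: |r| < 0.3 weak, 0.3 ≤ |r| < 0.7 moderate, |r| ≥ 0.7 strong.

r = -0.419 < 0 so the relationship is negative.
|r| = 0.419, which falls in the moderate range.

moderate negative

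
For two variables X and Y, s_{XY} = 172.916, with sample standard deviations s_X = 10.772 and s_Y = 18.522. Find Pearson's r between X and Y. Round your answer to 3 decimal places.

0.867

r = Cov(X,Y) / (s_X · s_Y) = 172.916 / (10.772 × 18.522)
  = 172.916 / 199.5190 ≈ 0.867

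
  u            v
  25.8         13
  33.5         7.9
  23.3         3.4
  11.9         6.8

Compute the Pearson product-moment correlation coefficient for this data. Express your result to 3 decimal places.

n = 4, Σu = 94.5, Σv = 31.1, Σu² = 2472.39, Σv² = 289.21, Σuv = 760.19
nΣuv − ΣuΣv = 3040.76 − 2938.95 = 101.81
nΣu² − (Σu)² = 9889.56 − 8930.25 = 959.31; nΣv² − (Σv)² = 1156.84 − 967.21 = 189.63
r = 101.81 / √(959.31 × 189.63) = 101.81 / 426.5137 ≈ 0.239

0.239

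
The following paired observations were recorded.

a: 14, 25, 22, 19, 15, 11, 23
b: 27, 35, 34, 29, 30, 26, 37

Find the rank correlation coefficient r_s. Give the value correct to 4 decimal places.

0.9286

Rank a: 2, 7, 5, 4, 3, 1, 6
Rank b: 2, 6, 5, 3, 4, 1, 7
d = rank(a) − rank(b): 0, 1, 0, 1, -1, 0, -1; Σd² = 4
ρ = 1 − 6Σd² / [n(n²−1)] = 1 − 6×4 / (7×48) = 1 − 24/336 ≈ 0.9286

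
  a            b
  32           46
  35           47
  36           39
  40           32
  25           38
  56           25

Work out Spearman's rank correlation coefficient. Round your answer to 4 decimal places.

-0.6000

Rank a: 2, 3, 4, 5, 1, 6
Rank b: 5, 6, 4, 2, 3, 1
d = rank(a) − rank(b): -3, -3, 0, 3, -2, 5; Σd² = 56
ρ = 1 − 6Σd² / [n(n²−1)] = 1 − 6×56 / (6×35) = 1 − 336/210 ≈ -0.6000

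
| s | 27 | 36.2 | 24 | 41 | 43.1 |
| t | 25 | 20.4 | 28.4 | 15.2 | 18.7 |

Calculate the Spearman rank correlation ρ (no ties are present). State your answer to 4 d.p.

Rank s: 2, 3, 1, 4, 5
Rank t: 4, 3, 5, 1, 2
d = rank(s) − rank(t): -2, 0, -4, 3, 3; Σd² = 38
ρ = 1 − 6Σd² / [n(n²−1)] = 1 − 6×38 / (5×24) = 1 − 228/120 ≈ -0.9000

-0.9000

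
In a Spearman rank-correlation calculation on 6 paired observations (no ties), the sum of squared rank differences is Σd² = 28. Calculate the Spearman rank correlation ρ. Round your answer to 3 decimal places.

ρ = 1 − 6Σd² / [n(n²−1)] = 1 − 6×28 / (6×35)
  = 1 − 168/210 = 1 − 0.8000 ≈ 0.200

0.200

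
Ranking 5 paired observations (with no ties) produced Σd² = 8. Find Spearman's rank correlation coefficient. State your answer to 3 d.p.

ρ = 1 − 6Σd² / [n(n²−1)] = 1 − 6×8 / (5×24)
  = 1 − 48/120 = 1 − 0.4000 ≈ 0.600

0.600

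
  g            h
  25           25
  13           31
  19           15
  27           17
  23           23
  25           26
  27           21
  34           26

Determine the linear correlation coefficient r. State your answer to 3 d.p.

n = 8, Σg = 193, Σh = 184, Σg² = 4923, Σh² = 4422, Σgh = 4402
nΣgh − ΣgΣh = 35216 − 35512 = -296
nΣg² − (Σg)² = 39384 − 37249 = 2135; nΣh² − (Σh)² = 35376 − 33856 = 1520
r = -296 / √(2135 × 1520) = -296 / 1801.4439 ≈ -0.164

-0.164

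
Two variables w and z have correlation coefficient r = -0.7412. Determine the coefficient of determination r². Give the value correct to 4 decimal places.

0.5494

r² = (-0.7412)² = 0.5494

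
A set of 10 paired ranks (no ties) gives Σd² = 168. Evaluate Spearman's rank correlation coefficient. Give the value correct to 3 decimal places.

ρ = 1 − 6Σd² / [n(n²−1)] = 1 − 6×168 / (10×99)
  = 1 − 1008/990 = 1 − 1.0182 ≈ -0.018

-0.018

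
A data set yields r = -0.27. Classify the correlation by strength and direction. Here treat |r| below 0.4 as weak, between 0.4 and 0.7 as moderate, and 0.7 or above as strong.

weak negative

r = -0.27 < 0 so the relationship is negative.
|r| = 0.27, which falls in the weak range.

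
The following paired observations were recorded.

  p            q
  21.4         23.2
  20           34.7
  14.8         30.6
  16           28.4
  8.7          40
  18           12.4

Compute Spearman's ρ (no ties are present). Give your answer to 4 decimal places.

Rank p: 6, 5, 2, 3, 1, 4
Rank q: 2, 5, 4, 3, 6, 1
d = rank(p) − rank(q): 4, 0, -2, 0, -5, 3; Σd² = 54
ρ = 1 − 6Σd² / [n(n²−1)] = 1 − 6×54 / (6×35) = 1 − 324/210 ≈ -0.5429

-0.5429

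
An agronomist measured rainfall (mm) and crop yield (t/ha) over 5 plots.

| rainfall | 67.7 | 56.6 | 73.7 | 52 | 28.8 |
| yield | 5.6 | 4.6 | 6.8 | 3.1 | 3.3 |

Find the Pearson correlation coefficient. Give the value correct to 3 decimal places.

n = 5, Σx = 278.8, Σy = 23.4, Σx² = 16751.98, Σy² = 119.26, Σxy = 1396.88
nΣxy − ΣxΣy = 6984.4 − 6523.92 = 460.48
nΣx² − (Σx)² = 83759.9 − 77729.44 = 6030.46; nΣy² − (Σy)² = 596.3 − 547.56 = 48.74
r = 460.48 / √(6030.46 × 48.74) = 460.48 / 542.1482 ≈ 0.849

0.849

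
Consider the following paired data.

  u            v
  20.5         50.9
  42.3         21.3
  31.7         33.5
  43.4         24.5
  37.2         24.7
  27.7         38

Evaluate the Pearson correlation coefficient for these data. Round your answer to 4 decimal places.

-0.9688

n = 6, Σu = 202.8, Σv = 192.9, Σu² = 7249.12, Σv² = 6821.09, Σuv = 6041.13
nΣuv − ΣuΣv = 36246.78 − 39120.12 = -2873.34
nΣu² − (Σu)² = 43494.72 − 41127.84 = 2366.88; nΣv² − (Σv)² = 40926.54 − 37210.41 = 3716.13
r = -2873.34 / √(2366.88 × 3716.13) = -2873.34 / 2965.7434 ≈ -0.9688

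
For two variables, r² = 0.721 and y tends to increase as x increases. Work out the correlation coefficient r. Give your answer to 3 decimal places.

|r| = √0.721 = 0.849
The association is positive, so r = 0.849.

0.849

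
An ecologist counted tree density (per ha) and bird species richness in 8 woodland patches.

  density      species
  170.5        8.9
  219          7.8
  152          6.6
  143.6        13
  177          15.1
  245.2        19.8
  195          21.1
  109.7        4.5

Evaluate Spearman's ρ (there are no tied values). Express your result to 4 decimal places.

Rank density: 4, 7, 3, 2, 5, 8, 6, 1
Rank species: 4, 3, 2, 5, 6, 7, 8, 1
d = rank(density) − rank(species): 0, 4, 1, -3, -1, 1, -2, 0; Σd² = 32
ρ = 1 − 6Σd² / [n(n²−1)] = 1 − 6×32 / (8×63) = 1 − 192/504 ≈ 0.6190

0.6190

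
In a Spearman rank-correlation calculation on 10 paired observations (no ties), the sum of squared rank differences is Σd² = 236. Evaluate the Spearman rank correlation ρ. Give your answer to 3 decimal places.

-0.430

ρ = 1 − 6Σd² / [n(n²−1)] = 1 − 6×236 / (10×99)
  = 1 − 1416/990 = 1 − 1.4303 ≈ -0.430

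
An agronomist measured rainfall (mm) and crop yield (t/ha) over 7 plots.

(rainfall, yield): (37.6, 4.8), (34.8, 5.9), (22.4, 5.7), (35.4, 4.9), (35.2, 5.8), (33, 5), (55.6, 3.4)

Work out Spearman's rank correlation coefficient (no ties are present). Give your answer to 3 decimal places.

-0.714

Rank rainfall: 6, 3, 1, 5, 4, 2, 7
Rank yield: 2, 7, 5, 3, 6, 4, 1
d = rank(rainfall) − rank(yield): 4, -4, -4, 2, -2, -2, 6; Σd² = 96
ρ = 1 − 6Σd² / [n(n²−1)] = 1 − 6×96 / (7×48) = 1 − 576/336 ≈ -0.714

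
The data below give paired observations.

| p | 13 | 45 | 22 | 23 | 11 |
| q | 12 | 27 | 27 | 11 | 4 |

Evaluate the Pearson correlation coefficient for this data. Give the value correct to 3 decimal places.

n = 5, Σp = 114, Σq = 81, Σp² = 3328, Σq² = 1739, Σpq = 2262
nΣpq − ΣpΣq = 11310 − 9234 = 2076
nΣp² − (Σp)² = 16640 − 12996 = 3644; nΣq² − (Σq)² = 8695 − 6561 = 2134
r = 2076 / √(3644 × 2134) = 2076 / 2788.6011 ≈ 0.744

0.744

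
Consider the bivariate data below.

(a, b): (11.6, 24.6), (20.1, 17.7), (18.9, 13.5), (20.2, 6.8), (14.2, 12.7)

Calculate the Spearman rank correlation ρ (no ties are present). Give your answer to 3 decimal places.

Rank a: 1, 4, 3, 5, 2
Rank b: 5, 4, 3, 1, 2
d = rank(a) − rank(b): -4, 0, 0, 4, 0; Σd² = 32
ρ = 1 − 6Σd² / [n(n²−1)] = 1 − 6×32 / (5×24) = 1 − 192/120 ≈ -0.600

-0.600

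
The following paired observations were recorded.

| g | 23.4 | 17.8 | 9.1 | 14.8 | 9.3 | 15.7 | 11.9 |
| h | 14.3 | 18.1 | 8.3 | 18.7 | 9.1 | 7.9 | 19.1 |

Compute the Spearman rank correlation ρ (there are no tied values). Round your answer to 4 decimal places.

0.1429

Rank g: 7, 6, 1, 4, 2, 5, 3
Rank h: 4, 5, 2, 6, 3, 1, 7
d = rank(g) − rank(h): 3, 1, -1, -2, -1, 4, -4; Σd² = 48
ρ = 1 − 6Σd² / [n(n²−1)] = 1 − 6×48 / (7×48) = 1 − 288/336 ≈ 0.1429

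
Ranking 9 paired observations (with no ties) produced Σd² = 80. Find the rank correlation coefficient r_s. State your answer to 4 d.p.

0.3333

ρ = 1 − 6Σd² / [n(n²−1)] = 1 − 6×80 / (9×80)
  = 1 − 480/720 = 1 − 0.66667 ≈ 0.3333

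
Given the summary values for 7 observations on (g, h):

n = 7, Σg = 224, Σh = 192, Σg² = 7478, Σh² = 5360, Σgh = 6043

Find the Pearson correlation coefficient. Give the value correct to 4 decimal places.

r = (nΣgh − ΣgΣh) / √[(nΣg² − (Σg)²)(nΣh² − (Σh)²)]
Numerator: 7×6043 − 224×192 = -707
Denominator: √[(52346 − 50176)(37520 − 36864)] = √[2170 × 656] = 1193.1136
r = -707 / 1193.1136 ≈ -0.5926

-0.5926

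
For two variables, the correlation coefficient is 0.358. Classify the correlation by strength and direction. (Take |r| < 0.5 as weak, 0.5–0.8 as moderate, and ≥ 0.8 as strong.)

weak positive

r = 0.358 > 0 so the relationship is positive.
|r| = 0.358, which falls in the weak range.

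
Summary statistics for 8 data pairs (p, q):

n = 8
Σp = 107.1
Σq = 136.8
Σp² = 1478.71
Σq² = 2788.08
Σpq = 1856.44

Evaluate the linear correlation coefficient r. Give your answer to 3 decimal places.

r = (nΣpq − ΣpΣq) / √[(nΣp² − (Σp)²)(nΣq² − (Σq)²)]
Numerator: 8×1856.44 − 107.1×136.8 = 200.24
Denominator: √[(11829.68 − 11470.41)(22304.64 − 18714.24)] = √[359.27 × 3590.4] = 1135.7478
r = 200.24 / 1135.7478 ≈ 0.176

0.176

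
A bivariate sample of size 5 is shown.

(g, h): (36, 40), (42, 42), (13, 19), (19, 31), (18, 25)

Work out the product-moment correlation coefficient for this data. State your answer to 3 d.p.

n = 5, Σg = 128, Σh = 157, Σg² = 3914, Σh² = 5311, Σgh = 4490
nΣgh − ΣgΣh = 22450 − 20096 = 2354
nΣg² − (Σg)² = 19570 − 16384 = 3186; nΣh² − (Σh)² = 26555 − 24649 = 1906
r = 2354 / √(3186 × 1906) = 2354 / 2464.2476 ≈ 0.955

0.955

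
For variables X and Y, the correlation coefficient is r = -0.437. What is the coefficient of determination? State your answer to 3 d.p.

0.191

r² = (-0.437)² = 0.191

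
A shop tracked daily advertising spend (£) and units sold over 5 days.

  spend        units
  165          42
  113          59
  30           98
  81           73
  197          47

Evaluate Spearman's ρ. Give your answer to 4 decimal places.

Rank spend: 4, 3, 1, 2, 5
Rank units: 1, 3, 5, 4, 2
d = rank(spend) − rank(units): 3, 0, -4, -2, 3; Σd² = 38
ρ = 1 − 6Σd² / [n(n²−1)] = 1 − 6×38 / (5×24) = 1 − 228/120 ≈ -0.9000

-0.9000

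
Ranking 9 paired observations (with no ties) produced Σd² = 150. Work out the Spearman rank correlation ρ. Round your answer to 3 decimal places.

-0.250

ρ = 1 − 6Σd² / [n(n²−1)] = 1 − 6×150 / (9×80)
  = 1 − 900/720 = 1 − 1.2500 ≈ -0.250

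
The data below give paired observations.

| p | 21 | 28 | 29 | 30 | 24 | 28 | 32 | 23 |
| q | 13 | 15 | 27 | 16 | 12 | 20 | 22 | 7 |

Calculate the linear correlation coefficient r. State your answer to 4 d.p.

n = 8, Σp = 215, Σq = 132, Σp² = 5879, Σq² = 2456, Σpq = 3669
nΣpq − ΣpΣq = 29352 − 28380 = 972
nΣp² − (Σp)² = 47032 − 46225 = 807; nΣq² − (Σq)² = 19648 − 17424 = 2224
r = 972 / √(807 × 2224) = 972 / 1339.6895 ≈ 0.7255

0.7255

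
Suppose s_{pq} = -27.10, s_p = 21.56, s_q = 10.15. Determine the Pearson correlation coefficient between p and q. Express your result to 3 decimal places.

r = Cov(p,q) / (s_p · s_q) = -27.10 / (21.56 × 10.15)
  = -27.10 / 218.8340 ≈ -0.124

-0.124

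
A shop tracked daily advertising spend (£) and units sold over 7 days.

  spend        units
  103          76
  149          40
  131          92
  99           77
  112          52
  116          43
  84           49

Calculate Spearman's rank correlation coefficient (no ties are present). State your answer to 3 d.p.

Rank spend: 3, 7, 6, 2, 4, 5, 1
Rank units: 5, 1, 7, 6, 4, 2, 3
d = rank(spend) − rank(units): -2, 6, -1, -4, 0, 3, -2; Σd² = 70
ρ = 1 − 6Σd² / [n(n²−1)] = 1 − 6×70 / (7×48) = 1 − 420/336 ≈ -0.250

-0.250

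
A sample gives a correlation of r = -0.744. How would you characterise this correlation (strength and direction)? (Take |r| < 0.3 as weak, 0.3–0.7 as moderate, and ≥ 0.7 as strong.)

strong negative

r = -0.744 < 0 so the relationship is negative.
|r| = 0.744, which falls in the strong range.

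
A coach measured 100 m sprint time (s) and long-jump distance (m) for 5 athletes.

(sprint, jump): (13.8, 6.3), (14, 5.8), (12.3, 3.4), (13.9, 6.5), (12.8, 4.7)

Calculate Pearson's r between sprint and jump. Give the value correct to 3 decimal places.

n = 5, Σx = 66.8, Σy = 26.7, Σx² = 894.78, Σy² = 149.23, Σxy = 360.47
nΣxy − ΣxΣy = 1802.35 − 1783.56 = 18.79
nΣx² − (Σx)² = 4473.9 − 4462.24 = 11.66; nΣy² − (Σy)² = 746.15 − 712.89 = 33.26
r = 18.79 / √(11.66 × 33.26) = 18.79 / 19.6929 ≈ 0.954

0.954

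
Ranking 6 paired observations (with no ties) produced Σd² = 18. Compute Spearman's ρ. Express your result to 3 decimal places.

ρ = 1 − 6Σd² / [n(n²−1)] = 1 − 6×18 / (6×35)
  = 1 − 108/210 = 1 − 0.5143 ≈ 0.486

0.486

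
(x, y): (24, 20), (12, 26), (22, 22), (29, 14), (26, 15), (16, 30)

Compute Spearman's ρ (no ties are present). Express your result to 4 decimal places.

Rank x: 4, 1, 3, 6, 5, 2
Rank y: 3, 5, 4, 1, 2, 6
d = rank(x) − rank(y): 1, -4, -1, 5, 3, -4; Σd² = 68
ρ = 1 − 6Σd² / [n(n²−1)] = 1 − 6×68 / (6×35) = 1 − 408/210 ≈ -0.9429

-0.9429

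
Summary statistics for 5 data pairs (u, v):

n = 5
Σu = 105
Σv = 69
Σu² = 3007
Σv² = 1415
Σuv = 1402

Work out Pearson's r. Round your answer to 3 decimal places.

-0.077

r = (nΣuv − ΣuΣv) / √[(nΣu² − (Σu)²)(nΣv² − (Σv)²)]
Numerator: 5×1402 − 105×69 = -235
Denominator: √[(15035 − 11025)(7075 − 4761)] = √[4010 × 2314] = 3046.1681
r = -235 / 3046.1681 ≈ -0.077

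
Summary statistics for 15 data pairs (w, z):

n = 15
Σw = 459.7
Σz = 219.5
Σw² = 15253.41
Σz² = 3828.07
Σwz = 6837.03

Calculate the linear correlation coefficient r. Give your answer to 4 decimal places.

0.1299

r = (nΣwz − ΣwΣz) / √[(nΣw² − (Σw)²)(nΣz² − (Σz)²)]
Numerator: 15×6837.03 − 459.7×219.5 = 1651.3
Denominator: √[(228801.15 − 211324.09)(57421.05 − 48180.25)] = √[17477.06 × 9240.8] = 12708.3443
r = 1651.3 / 12708.3443 ≈ 0.1299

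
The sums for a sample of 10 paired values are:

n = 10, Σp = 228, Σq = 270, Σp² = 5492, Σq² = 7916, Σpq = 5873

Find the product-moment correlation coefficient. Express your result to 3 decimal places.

-0.660

r = (nΣpq − ΣpΣq) / √[(nΣp² − (Σp)²)(nΣq² − (Σq)²)]
Numerator: 10×5873 − 228×270 = -2830
Denominator: √[(54920 − 51984)(79160 − 72900)] = √[2936 × 6260] = 4287.1156
r = -2830 / 4287.1156 ≈ -0.660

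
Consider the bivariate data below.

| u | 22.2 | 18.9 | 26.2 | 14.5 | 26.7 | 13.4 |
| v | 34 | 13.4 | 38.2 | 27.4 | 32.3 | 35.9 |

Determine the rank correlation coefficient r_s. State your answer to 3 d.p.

0.143

Rank u: 4, 3, 5, 2, 6, 1
Rank v: 4, 1, 6, 2, 3, 5
d = rank(u) − rank(v): 0, 2, -1, 0, 3, -4; Σd² = 30
ρ = 1 − 6Σd² / [n(n²−1)] = 1 − 6×30 / (6×35) = 1 − 180/210 ≈ 0.143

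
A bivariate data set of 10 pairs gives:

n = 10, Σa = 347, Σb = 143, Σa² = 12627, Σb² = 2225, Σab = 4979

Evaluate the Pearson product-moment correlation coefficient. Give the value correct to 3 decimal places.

r = (nΣab − ΣaΣb) / √[(nΣa² − (Σa)²)(nΣb² − (Σb)²)]
Numerator: 10×4979 − 347×143 = 169
Denominator: √[(126270 − 120409)(22250 − 20449)] = √[5861 × 1801] = 3248.9477
r = 169 / 3248.9477 ≈ 0.052

0.052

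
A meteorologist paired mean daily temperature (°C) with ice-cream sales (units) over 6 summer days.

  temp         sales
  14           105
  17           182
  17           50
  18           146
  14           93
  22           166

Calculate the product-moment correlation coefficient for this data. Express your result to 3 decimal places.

n = 6, Σx = 102, Σy = 742, Σx² = 1778, Σy² = 104170, Σxy = 12996
nΣxy − ΣxΣy = 77976 − 75684 = 2292
nΣx² − (Σx)² = 10668 − 10404 = 264; nΣy² − (Σy)² = 625020 − 550564 = 74456
r = 2292 / √(264 × 74456) = 2292 / 4433.5521 ≈ 0.517

0.517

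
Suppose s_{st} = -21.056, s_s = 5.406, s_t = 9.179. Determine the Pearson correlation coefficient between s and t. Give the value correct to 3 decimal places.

r = Cov(s,t) / (s_s · s_t) = -21.056 / (5.406 × 9.179)
  = -21.056 / 49.6217 ≈ -0.424

-0.424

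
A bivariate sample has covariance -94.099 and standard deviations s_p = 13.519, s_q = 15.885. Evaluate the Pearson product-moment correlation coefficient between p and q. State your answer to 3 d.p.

-0.438

r = Cov(p,q) / (s_p · s_q) = -94.099 / (13.519 × 15.885)
  = -94.099 / 214.7493 ≈ -0.438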